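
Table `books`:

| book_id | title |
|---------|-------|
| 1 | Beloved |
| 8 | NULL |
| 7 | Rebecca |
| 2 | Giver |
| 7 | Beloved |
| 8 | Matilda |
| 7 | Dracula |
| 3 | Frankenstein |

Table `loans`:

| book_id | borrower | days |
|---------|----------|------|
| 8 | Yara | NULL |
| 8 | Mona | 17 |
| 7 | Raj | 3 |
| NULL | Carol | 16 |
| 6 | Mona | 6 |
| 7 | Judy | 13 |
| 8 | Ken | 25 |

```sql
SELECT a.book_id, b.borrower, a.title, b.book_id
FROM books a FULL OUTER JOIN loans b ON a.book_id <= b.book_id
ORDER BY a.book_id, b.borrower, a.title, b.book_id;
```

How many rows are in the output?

FULL OUTER JOIN keeps every row from both sides; unmatched rows get NULL for the other side's columns.
Matching on a.book_id <= b.book_id. A NULL in a compared column never satisfies the condition.
- a[0] book_id=1 → 6 match(es) in b → 6 row(s).
- a[1] book_id=8 → 3 match(es) in b → 3 row(s).
- a[2] book_id=7 → 5 match(es) in b → 5 row(s).
- a[3] book_id=2 → 6 match(es) in b → 6 row(s).
- a[4] book_id=7 → 5 match(es) in b → 5 row(s).
- a[5] book_id=8 → 3 match(es) in b → 3 row(s).
- a[6] book_id=7 → 5 match(es) in b → 5 row(s).
- a[7] book_id=3 → 6 match(es) in b → 6 row(s).
- 1 row(s) from b found no a partner → padded with NULL.
Total: 39 matched + 1 padded = 40 rows.

40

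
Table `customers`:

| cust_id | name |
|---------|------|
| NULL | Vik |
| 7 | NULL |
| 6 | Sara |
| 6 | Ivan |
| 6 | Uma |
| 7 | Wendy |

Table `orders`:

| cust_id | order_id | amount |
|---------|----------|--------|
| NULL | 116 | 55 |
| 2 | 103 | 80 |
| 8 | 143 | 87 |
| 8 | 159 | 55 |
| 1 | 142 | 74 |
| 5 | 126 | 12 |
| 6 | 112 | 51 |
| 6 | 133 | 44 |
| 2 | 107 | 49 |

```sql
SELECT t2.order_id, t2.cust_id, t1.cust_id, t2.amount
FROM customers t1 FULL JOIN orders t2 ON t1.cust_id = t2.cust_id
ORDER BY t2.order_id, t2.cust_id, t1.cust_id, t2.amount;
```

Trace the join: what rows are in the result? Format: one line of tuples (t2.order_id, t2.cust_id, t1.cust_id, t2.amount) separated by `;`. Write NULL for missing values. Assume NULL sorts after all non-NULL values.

FULL OUTER JOIN keeps every row from both sides; unmatched rows get NULL for the other side's columns.
Matching on t1.cust_id = t2.cust_id. A NULL in a compared column never satisfies the condition.
Matched pairs: 6; unmatched t1 rows kept: 3; unmatched t2 rows kept: 7.

(103, 2, NULL, 80); (107, 2, NULL, 49); (112, 6, 6, 51); (112, 6, 6, 51); (112, 6, 6, 51); (116, NULL, NULL, 55); (126, 5, NULL, 12); (133, 6, 6, 44); (133, 6, 6, 44); (133, 6, 6, 44); (142, 1, NULL, 74); (143, 8, NULL, 87); (159, 8, NULL, 55); (NULL, NULL, 7, NULL); (NULL, NULL, 7, NULL); (NULL, NULL, NULL, NULL)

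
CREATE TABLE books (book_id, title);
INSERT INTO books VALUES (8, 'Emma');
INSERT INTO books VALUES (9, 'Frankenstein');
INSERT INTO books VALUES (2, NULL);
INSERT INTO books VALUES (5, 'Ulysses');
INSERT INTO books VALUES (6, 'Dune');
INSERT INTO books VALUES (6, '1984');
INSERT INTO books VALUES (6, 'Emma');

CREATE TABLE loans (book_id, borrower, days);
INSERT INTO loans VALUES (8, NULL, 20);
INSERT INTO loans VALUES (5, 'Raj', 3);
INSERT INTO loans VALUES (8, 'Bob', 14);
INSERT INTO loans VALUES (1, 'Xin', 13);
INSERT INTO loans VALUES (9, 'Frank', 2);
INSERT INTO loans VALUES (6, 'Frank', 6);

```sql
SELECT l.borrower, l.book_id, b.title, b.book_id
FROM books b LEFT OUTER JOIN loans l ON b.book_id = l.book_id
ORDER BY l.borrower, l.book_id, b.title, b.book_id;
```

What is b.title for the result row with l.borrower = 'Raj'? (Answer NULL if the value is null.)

LEFT JOIN keeps every row from `books`; unmatched rows get NULL for `loans`'s columns.
Matching on b.book_id = l.book_id.
Matched pairs: 7; unmatched b rows kept: 1.

Ulysses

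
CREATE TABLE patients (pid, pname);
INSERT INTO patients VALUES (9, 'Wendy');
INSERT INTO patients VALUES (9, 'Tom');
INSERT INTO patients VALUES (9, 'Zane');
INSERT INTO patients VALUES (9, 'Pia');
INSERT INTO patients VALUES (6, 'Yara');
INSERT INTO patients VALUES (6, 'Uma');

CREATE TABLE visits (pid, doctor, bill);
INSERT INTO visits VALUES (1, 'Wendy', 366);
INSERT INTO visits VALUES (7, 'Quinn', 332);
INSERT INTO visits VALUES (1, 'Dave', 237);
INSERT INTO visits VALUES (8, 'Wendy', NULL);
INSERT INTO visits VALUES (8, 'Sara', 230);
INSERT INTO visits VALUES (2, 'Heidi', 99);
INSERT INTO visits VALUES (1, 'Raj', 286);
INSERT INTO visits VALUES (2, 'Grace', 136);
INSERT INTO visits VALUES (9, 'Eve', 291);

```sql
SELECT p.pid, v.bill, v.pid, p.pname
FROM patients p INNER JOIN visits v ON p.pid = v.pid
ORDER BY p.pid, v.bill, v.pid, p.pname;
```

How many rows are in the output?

INNER JOIN keeps only pairs where the ON condition holds.
Matching on p.pid = v.pid.
- p[0] pid=9 → 1 match(es) in v → 1 row(s).
- p[1] pid=9 → 1 match(es) in v → 1 row(s).
- p[2] pid=9 → 1 match(es) in v → 1 row(s).
- p[3] pid=9 → 1 match(es) in v → 1 row(s).
- p[4] pid=6 → no match; dropped.
- p[5] pid=6 → no match; dropped.
Total: 4 rows.

4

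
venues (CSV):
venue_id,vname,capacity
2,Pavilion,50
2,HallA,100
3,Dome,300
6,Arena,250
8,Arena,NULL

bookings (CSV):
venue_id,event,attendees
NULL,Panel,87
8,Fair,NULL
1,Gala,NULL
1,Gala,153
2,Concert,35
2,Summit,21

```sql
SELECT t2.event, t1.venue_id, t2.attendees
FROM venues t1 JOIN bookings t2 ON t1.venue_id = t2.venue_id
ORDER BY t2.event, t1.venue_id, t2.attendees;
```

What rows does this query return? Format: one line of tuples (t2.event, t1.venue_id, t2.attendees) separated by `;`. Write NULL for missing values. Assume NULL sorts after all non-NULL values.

(Concert, 2, 35); (Concert, 2, 35); (Fair, 8, NULL); (Summit, 2, 21); (Summit, 2, 21)

INNER JOIN keeps only pairs where the ON condition holds.
Matching on t1.venue_id = t2.venue_id. A NULL in a compared column never satisfies the condition.
- t1 row (venue_id=2): matches 2 t2 row(s) → 2 output row(s).
- t1 row (venue_id=2): matches 2 t2 row(s) → 2 output row(s).
- t1 row (venue_id=3): no match → dropped.
- t1 row (venue_id=6): no match → dropped.
- t1 row (venue_id=8): matches 1 t2 row(s) → 1 output row(s).
After projecting and ordering:
t2.event | t1.venue_id | t2.attendees
Concert | 2 | 35
Concert | 2 | 35
Fair | 8 | NULL
Summit | 2 | 21
Summit | 2 | 21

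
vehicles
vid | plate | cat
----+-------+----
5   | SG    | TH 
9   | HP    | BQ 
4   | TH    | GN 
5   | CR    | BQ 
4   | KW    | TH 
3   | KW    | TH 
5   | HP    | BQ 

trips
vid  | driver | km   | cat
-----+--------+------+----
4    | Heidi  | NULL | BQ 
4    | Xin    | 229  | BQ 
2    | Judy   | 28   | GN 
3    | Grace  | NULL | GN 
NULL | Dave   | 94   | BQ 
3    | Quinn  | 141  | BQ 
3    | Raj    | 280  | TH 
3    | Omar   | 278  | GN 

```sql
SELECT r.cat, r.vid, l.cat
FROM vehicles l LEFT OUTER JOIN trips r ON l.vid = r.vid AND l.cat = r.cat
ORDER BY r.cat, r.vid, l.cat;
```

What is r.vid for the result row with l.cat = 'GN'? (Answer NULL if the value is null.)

LEFT JOIN keeps every row from `vehicles`; unmatched rows get NULL for `trips`'s columns.
Matching on l.vid = r.vid AND l.cat = r.cat. A NULL in a compared column never satisfies the condition.
- l row (vid=5, cat=TH): no match → kept, r columns NULL.
- l row (vid=9, cat=BQ): no match → kept, r columns NULL.
- l row (vid=4, cat=GN): no match → kept, r columns NULL.
- l row (vid=5, cat=BQ): no match → kept, r columns NULL.
- l row (vid=4, cat=TH): no match → kept, r columns NULL.
- l row (vid=3, cat=TH): matches 1 r row(s) → 1 output row(s).
- l row (vid=5, cat=BQ): no match → kept, r columns NULL.

NULL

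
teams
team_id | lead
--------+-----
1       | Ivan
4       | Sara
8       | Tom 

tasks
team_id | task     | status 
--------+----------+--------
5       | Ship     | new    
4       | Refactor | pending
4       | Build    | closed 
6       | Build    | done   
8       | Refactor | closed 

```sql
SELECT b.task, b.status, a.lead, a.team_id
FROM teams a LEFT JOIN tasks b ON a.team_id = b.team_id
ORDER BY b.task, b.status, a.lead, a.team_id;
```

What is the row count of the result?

4

LEFT JOIN keeps every row from `teams`; unmatched rows get NULL for `tasks`'s columns.
Matching on a.team_id = b.team_id.
- team_id=1: no b row matches, row kept with b columns NULL.
- team_id=4: 2 matching b row(s), so 2 row(s) emitted.
- team_id=8: 1 matching b row(s), so 1 row(s) emitted.
Total: 3 matched + 1 padded = 4 rows.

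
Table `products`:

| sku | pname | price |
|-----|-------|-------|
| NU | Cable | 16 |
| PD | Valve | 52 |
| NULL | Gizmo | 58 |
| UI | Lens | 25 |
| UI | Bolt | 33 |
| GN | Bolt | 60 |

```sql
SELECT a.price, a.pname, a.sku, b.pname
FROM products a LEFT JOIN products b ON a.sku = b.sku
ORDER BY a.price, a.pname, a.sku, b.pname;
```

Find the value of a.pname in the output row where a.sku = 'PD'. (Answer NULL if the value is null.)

Valve

LEFT JOIN keeps every row from `products a`; unmatched rows get NULL for `products b`'s columns.
Matching on a.sku = b.sku. A NULL in a compared column never satisfies the condition.
- a (sku=NU) pairs with 1 row(s) of b.
- a (sku=PD) pairs with 1 row(s) of b.
- a (sku=NULL) has no partner → padded with NULL.
- a (sku=UI) pairs with 2 row(s) of b.
- a (sku=UI) pairs with 2 row(s) of b.
- a (sku=GN) pairs with 1 row(s) of b.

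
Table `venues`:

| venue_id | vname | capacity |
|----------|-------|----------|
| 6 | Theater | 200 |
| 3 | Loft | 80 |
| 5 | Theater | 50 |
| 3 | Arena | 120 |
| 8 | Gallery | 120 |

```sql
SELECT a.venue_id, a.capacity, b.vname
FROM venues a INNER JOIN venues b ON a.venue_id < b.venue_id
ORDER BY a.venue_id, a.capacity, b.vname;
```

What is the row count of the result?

9

INNER JOIN keeps only pairs where the ON condition holds.
Matching on a.venue_id < b.venue_id.
- venue_id=6: 1 matching b row(s), so 1 row(s) emitted.
- venue_id=3: 3 matching b row(s), so 3 row(s) emitted.
- venue_id=5: 2 matching b row(s), so 2 row(s) emitted.
- venue_id=3: 3 matching b row(s), so 3 row(s) emitted.
- venue_id=8: no matching b row, dropped.
Total: 9 rows.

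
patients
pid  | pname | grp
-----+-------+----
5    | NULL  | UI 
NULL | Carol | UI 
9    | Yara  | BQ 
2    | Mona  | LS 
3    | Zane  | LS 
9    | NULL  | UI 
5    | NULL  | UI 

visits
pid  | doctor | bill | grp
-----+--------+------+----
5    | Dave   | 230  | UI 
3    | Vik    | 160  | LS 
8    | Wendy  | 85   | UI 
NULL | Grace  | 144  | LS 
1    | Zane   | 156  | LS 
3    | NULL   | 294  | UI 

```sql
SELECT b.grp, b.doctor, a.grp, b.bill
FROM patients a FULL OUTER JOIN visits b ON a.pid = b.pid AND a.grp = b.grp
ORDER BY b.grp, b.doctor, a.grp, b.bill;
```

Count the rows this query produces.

FULL OUTER JOIN keeps every row from both sides; unmatched rows get NULL for the other side's columns.
Matching on a.pid = b.pid AND a.grp = b.grp. A NULL in a compared column never satisfies the condition.
- a row (pid=5, grp=UI): matches 1 b row(s) → 1 output row(s).
- a row (pid=NULL, grp=UI): no match → kept, b columns NULL.
- a row (pid=9, grp=BQ): no match → kept, b columns NULL.
- a row (pid=2, grp=LS): no match → kept, b columns NULL.
- a row (pid=3, grp=LS): matches 1 b row(s) → 1 output row(s).
- a row (pid=9, grp=UI): no match → kept, b columns NULL.
- a row (pid=5, grp=UI): matches 1 b row(s) → 1 output row(s).
- 4 b row(s) had no a match → kept, a columns NULL.
Total: 3 matched + 8 padded = 11 rows.

11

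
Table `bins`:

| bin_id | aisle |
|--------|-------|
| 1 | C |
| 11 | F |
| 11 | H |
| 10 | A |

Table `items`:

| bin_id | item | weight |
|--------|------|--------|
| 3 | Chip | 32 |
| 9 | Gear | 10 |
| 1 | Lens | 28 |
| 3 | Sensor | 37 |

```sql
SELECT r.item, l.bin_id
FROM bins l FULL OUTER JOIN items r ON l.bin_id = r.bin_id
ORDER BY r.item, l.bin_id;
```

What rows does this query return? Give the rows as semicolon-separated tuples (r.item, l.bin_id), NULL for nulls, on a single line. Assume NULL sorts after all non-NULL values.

FULL OUTER JOIN keeps every row from both sides; unmatched rows get NULL for the other side's columns.
Matching on l.bin_id = r.bin_id.
- l[0] bin_id=1 → 1 match(es) in r → 1 row(s).
- l[1] bin_id=11 → no match; kept with NULLs on the r side.
- l[2] bin_id=11 → no match; kept with NULLs on the r side.
- l[3] bin_id=10 → no match; kept with NULLs on the r side.
- plus 3 unmatched r row(s), each kept with NULL l columns.
After projecting and ordering:
r.item | l.bin_id
Chip | NULL
Gear | NULL
Lens | 1
Sensor | NULL
NULL | 10
NULL | 11
NULL | 11

(Chip, NULL); (Gear, NULL); (Lens, 1); (Sensor, NULL); (NULL, 10); (NULL, 11); (NULL, 11)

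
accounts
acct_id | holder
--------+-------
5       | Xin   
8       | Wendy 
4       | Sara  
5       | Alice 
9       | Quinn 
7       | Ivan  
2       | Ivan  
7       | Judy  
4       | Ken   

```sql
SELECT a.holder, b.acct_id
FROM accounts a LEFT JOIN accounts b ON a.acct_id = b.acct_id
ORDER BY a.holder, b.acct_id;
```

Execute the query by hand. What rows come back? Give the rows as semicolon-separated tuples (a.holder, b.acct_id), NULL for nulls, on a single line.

(Alice, 5); (Alice, 5); (Ivan, 2); (Ivan, 7); (Ivan, 7); (Judy, 7); (Judy, 7); (Ken, 4); (Ken, 4); (Quinn, 9); (Sara, 4); (Sara, 4); (Wendy, 8); (Xin, 5); (Xin, 5)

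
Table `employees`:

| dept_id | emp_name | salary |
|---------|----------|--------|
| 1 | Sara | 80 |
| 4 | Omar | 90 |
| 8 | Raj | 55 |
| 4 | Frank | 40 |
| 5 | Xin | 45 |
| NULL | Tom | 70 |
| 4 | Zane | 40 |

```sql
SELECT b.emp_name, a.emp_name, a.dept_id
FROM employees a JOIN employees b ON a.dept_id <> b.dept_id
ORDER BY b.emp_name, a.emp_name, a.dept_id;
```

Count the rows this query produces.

24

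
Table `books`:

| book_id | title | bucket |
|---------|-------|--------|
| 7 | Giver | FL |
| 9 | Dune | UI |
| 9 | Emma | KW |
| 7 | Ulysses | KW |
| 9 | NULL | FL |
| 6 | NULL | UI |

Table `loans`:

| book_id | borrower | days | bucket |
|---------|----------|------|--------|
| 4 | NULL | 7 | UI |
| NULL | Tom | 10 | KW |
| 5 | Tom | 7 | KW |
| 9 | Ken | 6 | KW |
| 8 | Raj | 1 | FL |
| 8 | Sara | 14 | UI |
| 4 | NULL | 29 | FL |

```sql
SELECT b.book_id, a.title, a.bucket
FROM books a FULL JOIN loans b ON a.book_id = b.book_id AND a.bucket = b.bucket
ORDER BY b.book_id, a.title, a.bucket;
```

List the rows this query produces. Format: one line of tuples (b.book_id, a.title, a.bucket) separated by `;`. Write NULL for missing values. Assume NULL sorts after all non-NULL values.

(4, NULL, NULL); (4, NULL, NULL); (5, NULL, NULL); (8, NULL, NULL); (8, NULL, NULL); (9, Emma, KW); (NULL, Dune, UI); (NULL, Giver, FL); (NULL, Ulysses, KW); (NULL, NULL, FL); (NULL, NULL, UI); (NULL, NULL, NULL)

FULL OUTER JOIN keeps every row from both sides; unmatched rows get NULL for the other side's columns.
Matching on a.book_id = b.book_id AND a.bucket = b.bucket. A NULL in a compared column never satisfies the condition.
- book_id=7, bucket=FL: no b row matches, row kept with b columns NULL.
- book_id=9, bucket=UI: no b row matches, row kept with b columns NULL.
- book_id=9, bucket=KW: 1 matching b row(s), so 1 row(s) emitted.
- book_id=7, bucket=KW: no b row matches, row kept with b columns NULL.
- book_id=9, bucket=FL: no b row matches, row kept with b columns NULL.
- book_id=6, bucket=UI: no b row matches, row kept with b columns NULL.
- plus 6 unmatched b row(s), each kept with NULL a columns.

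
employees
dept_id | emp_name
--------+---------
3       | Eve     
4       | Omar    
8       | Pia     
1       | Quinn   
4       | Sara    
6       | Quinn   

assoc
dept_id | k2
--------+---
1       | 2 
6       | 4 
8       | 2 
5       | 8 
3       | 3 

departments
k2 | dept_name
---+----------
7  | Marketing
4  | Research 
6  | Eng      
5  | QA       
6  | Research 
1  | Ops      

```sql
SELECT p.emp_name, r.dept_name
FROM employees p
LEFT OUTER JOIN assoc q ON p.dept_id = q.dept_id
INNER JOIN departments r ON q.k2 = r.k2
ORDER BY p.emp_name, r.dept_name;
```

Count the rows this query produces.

1

Step 1 — p LEFT JOIN q on dept_id → 6 row(s).
Then INNER JOIN `departments r` on k2: keep only rows whose q.k2 appears in r.
Result: 1 row(s).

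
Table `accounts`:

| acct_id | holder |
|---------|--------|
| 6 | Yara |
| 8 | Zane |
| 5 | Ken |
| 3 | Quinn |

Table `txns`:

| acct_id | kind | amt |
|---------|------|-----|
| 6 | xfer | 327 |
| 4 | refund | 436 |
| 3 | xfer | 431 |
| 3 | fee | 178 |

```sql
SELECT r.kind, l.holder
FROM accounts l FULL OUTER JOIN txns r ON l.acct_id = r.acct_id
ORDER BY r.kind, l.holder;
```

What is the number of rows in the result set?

6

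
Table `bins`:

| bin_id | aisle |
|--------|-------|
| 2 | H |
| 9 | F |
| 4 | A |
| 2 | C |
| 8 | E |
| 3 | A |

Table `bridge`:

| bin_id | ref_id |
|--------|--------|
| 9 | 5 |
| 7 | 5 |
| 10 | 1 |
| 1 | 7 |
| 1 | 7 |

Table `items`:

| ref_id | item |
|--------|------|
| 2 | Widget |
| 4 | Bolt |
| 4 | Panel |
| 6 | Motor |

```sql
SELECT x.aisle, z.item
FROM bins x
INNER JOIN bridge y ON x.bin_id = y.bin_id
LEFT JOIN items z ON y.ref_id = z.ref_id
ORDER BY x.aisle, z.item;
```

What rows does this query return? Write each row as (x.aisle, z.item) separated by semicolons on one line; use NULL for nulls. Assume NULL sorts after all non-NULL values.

(F, NULL)

Joins associate left-to-right: bins INNER JOIN bridge on bin_id gives 1 intermediate row(s).
Then LEFT JOIN `items z` on ref_id: each of those 1 rows is kept; rows whose y.ref_id has no match in z get NULL for z's columns.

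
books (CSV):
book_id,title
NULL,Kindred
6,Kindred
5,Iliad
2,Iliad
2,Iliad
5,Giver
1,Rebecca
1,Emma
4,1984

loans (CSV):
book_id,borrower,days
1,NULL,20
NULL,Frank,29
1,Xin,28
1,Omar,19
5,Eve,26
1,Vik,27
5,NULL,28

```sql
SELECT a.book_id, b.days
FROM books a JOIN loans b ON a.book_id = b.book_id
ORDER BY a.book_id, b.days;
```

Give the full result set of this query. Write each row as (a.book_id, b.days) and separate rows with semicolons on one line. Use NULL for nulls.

(1, 19); (1, 19); (1, 20); (1, 20); (1, 27); (1, 27); (1, 28); (1, 28); (5, 26); (5, 26); (5, 28); (5, 28)

INNER JOIN keeps only pairs where the ON condition holds.
Matching on a.book_id = b.book_id. A NULL in a compared column never satisfies the condition.
Matched pairs: 12.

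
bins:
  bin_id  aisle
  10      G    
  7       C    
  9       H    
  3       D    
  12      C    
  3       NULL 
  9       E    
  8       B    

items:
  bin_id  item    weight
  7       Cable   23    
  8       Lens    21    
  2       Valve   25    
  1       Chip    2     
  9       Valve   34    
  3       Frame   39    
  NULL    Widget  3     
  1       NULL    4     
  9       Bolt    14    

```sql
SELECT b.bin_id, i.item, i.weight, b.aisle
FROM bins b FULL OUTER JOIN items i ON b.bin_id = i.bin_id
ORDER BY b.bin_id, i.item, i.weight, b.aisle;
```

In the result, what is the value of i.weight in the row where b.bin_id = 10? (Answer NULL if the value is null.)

FULL OUTER JOIN keeps every row from both sides; unmatched rows get NULL for the other side's columns.
Matching on b.bin_id = i.bin_id. A NULL in a compared column never satisfies the condition.
- b (bin_id=10) has no partner → padded with NULL.
- b (bin_id=7) pairs with 1 row(s) of i.
- b (bin_id=9) pairs with 2 row(s) of i.
- b (bin_id=3) pairs with 1 row(s) of i.
- b (bin_id=12) has no partner → padded with NULL.
- b (bin_id=3) pairs with 1 row(s) of i.
- b (bin_id=9) pairs with 2 row(s) of i.
- b (bin_id=8) pairs with 1 row(s) of i.
- 4 i row(s) had no b match → kept, b columns NULL.

NULL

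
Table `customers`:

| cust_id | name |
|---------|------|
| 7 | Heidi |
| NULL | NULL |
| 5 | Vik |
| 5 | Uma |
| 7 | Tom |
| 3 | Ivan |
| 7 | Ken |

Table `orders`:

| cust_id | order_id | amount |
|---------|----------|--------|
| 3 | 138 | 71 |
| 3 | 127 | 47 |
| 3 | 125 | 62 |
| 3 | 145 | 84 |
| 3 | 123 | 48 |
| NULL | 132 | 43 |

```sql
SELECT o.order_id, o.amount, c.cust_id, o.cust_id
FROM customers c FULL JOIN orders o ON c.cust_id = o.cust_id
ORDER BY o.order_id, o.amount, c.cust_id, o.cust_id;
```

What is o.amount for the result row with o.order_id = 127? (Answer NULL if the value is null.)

47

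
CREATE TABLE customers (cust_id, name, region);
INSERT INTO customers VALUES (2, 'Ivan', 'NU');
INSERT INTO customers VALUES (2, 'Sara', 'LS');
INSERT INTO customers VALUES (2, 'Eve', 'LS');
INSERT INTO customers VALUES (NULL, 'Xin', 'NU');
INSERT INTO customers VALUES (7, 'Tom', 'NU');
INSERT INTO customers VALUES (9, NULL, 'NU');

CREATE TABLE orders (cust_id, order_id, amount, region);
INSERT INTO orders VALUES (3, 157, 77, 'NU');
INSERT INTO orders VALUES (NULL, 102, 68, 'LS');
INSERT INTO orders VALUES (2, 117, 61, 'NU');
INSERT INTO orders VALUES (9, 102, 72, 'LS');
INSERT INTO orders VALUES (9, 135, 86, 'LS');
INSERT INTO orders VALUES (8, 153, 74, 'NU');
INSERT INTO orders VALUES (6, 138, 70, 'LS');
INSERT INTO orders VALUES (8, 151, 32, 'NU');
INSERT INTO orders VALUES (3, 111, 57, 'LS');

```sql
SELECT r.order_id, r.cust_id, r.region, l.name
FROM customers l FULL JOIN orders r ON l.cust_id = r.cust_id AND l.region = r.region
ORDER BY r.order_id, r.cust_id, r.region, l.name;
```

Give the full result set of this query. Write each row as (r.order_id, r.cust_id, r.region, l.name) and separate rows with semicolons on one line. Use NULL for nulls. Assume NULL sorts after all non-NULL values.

(102, 9, LS, NULL); (102, NULL, LS, NULL); (111, 3, LS, NULL); (117, 2, NU, Ivan); (135, 9, LS, NULL); (138, 6, LS, NULL); (151, 8, NU, NULL); (153, 8, NU, NULL); (157, 3, NU, NULL); (NULL, NULL, NULL, Eve); (NULL, NULL, NULL, Sara); (NULL, NULL, NULL, Tom); (NULL, NULL, NULL, Xin); (NULL, NULL, NULL, NULL)

FULL OUTER JOIN keeps every row from both sides; unmatched rows get NULL for the other side's columns.
Matching on l.cust_id = r.cust_id AND l.region = r.region. A NULL in a compared column never satisfies the condition.
- l row (cust_id=2, region=NU): matches 1 r row(s) → 1 output row(s).
- l row (cust_id=2, region=LS): no match → kept, r columns NULL.
- l row (cust_id=2, region=LS): no match → kept, r columns NULL.
- l row (cust_id=NULL, region=NU): no match → kept, r columns NULL.
- l row (cust_id=7, region=NU): no match → kept, r columns NULL.
- l row (cust_id=9, region=NU): no match → kept, r columns NULL.
- 8 r row(s) had no l match → kept, l columns NULL.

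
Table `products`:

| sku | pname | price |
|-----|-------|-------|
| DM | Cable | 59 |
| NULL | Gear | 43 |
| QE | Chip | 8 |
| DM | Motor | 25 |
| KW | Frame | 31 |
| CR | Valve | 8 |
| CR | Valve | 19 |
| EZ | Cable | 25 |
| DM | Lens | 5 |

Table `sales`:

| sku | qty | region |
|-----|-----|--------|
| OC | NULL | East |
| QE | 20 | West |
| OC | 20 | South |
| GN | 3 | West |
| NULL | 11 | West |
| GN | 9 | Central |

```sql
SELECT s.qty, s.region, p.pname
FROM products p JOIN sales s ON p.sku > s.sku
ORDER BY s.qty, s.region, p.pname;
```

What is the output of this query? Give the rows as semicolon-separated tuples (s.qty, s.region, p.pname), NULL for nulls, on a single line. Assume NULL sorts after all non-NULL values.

INNER JOIN keeps only pairs where the ON condition holds.
Matching on p.sku > s.sku. A NULL in a compared column never satisfies the condition.
- p row (sku=DM): no match → dropped.
- p row (sku=NULL): no match → dropped.
- p row (sku=QE): matches 4 s row(s) → 4 output row(s).
- p row (sku=DM): no match → dropped.
- p row (sku=KW): matches 2 s row(s) → 2 output row(s).
- p row (sku=CR): no match → dropped.
- p row (sku=CR): no match → dropped.
- p row (sku=EZ): no match → dropped.
- p row (sku=DM): no match → dropped.
After projecting and ordering:
s.qty | s.region | p.pname
3 | West | Chip
3 | West | Frame
9 | Central | Chip
9 | Central | Frame
20 | South | Chip
NULL | East | Chip

(3, West, Chip); (3, West, Frame); (9, Central, Chip); (9, Central, Frame); (20, South, Chip); (NULL, East, Chip)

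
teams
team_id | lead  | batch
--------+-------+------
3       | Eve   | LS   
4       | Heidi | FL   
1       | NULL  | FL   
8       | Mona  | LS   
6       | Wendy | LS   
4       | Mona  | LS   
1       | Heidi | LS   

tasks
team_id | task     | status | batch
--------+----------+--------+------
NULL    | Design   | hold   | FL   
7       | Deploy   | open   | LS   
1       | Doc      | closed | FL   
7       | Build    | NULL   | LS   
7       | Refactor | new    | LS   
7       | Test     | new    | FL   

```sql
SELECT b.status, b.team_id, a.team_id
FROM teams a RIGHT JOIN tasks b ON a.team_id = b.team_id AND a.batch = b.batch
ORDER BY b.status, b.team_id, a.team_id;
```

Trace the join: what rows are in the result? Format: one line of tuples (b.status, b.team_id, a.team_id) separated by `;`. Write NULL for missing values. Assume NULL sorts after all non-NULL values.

(closed, 1, 1); (hold, NULL, NULL); (new, 7, NULL); (new, 7, NULL); (open, 7, NULL); (NULL, 7, NULL)

RIGHT JOIN keeps every row from `tasks`; unmatched rows get NULL for `teams`'s columns.
Matching on a.team_id = b.team_id AND a.batch = b.batch. A NULL in a compared column never satisfies the condition.
Matched pairs: 1; unmatched b rows kept: 5.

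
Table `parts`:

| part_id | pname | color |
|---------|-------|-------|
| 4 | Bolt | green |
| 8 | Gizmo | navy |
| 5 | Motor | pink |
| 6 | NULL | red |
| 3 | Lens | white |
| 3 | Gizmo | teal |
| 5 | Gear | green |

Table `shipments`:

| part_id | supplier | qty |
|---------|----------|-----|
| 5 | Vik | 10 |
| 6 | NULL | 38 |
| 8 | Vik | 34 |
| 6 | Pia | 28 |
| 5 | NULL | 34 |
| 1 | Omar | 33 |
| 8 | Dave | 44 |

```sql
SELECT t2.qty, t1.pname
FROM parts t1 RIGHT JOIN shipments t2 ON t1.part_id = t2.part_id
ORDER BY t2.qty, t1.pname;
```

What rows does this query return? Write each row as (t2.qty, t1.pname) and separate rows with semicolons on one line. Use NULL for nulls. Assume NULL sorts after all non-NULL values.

RIGHT JOIN keeps every row from `shipments`; unmatched rows get NULL for `parts`'s columns.
Matching on t1.part_id = t2.part_id.
- t1[0] part_id=4 → no match.
- t1[1] part_id=8 → 2 match(es) in t2 → 2 row(s).
- t1[2] part_id=5 → 2 match(es) in t2 → 2 row(s).
- t1[3] part_id=6 → 2 match(es) in t2 → 2 row(s).
- t1[4] part_id=3 → no match.
- t1[5] part_id=3 → no match.
- t1[6] part_id=5 → 2 match(es) in t2 → 2 row(s).
- 1 row(s) from t2 found no t1 partner → padded with NULL.
After projecting and ordering:
t2.qty | t1.pname
10 | Gear
10 | Motor
28 | NULL
33 | NULL
34 | Gear
34 | Gizmo
34 | Motor
38 | NULL
44 | Gizmo

(10, Gear); (10, Motor); (28, NULL); (33, NULL); (34, Gear); (34, Gizmo); (34, Motor); (38, NULL); (44, Gizmo)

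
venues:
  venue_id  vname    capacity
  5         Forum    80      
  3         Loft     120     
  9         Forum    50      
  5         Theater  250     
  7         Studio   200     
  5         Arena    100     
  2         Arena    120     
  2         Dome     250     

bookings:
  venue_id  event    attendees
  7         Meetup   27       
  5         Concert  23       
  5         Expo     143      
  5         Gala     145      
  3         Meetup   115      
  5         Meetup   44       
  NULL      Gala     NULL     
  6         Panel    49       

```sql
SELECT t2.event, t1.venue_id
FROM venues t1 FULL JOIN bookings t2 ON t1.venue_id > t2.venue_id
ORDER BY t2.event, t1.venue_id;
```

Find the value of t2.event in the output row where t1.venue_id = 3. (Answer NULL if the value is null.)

NULL

FULL OUTER JOIN keeps every row from both sides; unmatched rows get NULL for the other side's columns.
Matching on t1.venue_id > t2.venue_id. A NULL in a compared column never satisfies the condition.
- venue_id=5: 1 matching t2 row(s), so 1 row(s) emitted.
- venue_id=3: no t2 row matches, row kept with t2 columns NULL.
- venue_id=9: 7 matching t2 row(s), so 7 row(s) emitted.
- venue_id=5: 1 matching t2 row(s), so 1 row(s) emitted.
- venue_id=7: 6 matching t2 row(s), so 6 row(s) emitted.
- venue_id=5: 1 matching t2 row(s), so 1 row(s) emitted.
- venue_id=2: no t2 row matches, row kept with t2 columns NULL.
- venue_id=2: no t2 row matches, row kept with t2 columns NULL.
- 1 row(s) from t2 found no t1 partner → padded with NULL.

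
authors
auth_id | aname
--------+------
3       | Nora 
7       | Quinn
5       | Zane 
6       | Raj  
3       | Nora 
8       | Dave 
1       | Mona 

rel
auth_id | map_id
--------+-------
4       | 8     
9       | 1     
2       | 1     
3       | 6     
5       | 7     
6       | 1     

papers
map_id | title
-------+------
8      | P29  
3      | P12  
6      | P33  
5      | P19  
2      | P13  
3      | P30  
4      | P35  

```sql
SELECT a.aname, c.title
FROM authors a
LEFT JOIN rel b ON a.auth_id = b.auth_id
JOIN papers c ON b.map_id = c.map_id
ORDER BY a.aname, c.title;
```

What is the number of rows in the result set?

Evaluate left to right. First `authors a LEFT JOIN rel b` on auth_id: 7 row(s).
Then INNER JOIN `papers c` on map_id: keep only rows whose b.map_id appears in c.
Result: 2 row(s).

2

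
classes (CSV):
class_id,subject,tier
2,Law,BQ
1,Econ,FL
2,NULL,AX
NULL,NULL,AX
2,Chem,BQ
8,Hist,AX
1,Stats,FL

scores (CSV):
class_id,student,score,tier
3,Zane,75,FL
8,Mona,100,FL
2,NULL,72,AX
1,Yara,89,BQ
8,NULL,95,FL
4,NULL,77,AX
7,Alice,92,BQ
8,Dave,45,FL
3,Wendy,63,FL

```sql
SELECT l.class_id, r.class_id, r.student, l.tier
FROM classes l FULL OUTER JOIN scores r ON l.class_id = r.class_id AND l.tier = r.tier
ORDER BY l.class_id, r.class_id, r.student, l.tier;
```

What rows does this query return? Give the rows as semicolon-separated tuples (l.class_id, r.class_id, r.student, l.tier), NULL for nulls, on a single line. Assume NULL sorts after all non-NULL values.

FULL OUTER JOIN keeps every row from both sides; unmatched rows get NULL for the other side's columns.
Matching on l.class_id = r.class_id AND l.tier = r.tier. A NULL in a compared column never satisfies the condition.
- l row (class_id=2, tier=BQ): no match → kept, r columns NULL.
- l row (class_id=1, tier=FL): no match → kept, r columns NULL.
- l row (class_id=2, tier=AX): matches 1 r row(s) → 1 output row(s).
- l row (class_id=NULL, tier=AX): no match → kept, r columns NULL.
- l row (class_id=2, tier=BQ): no match → kept, r columns NULL.
- l row (class_id=8, tier=AX): no match → kept, r columns NULL.
- l row (class_id=1, tier=FL): no match → kept, r columns NULL.
- 8 r row(s) had no l match → kept, l columns NULL.

(1, NULL, NULL, FL); (1, NULL, NULL, FL); (2, 2, NULL, AX); (2, NULL, NULL, BQ); (2, NULL, NULL, BQ); (8, NULL, NULL, AX); (NULL, 1, Yara, NULL); (NULL, 3, Wendy, NULL); (NULL, 3, Zane, NULL); (NULL, 4, NULL, NULL); (NULL, 7, Alice, NULL); (NULL, 8, Dave, NULL); (NULL, 8, Mona, NULL); (NULL, 8, NULL, NULL); (NULL, NULL, NULL, AX)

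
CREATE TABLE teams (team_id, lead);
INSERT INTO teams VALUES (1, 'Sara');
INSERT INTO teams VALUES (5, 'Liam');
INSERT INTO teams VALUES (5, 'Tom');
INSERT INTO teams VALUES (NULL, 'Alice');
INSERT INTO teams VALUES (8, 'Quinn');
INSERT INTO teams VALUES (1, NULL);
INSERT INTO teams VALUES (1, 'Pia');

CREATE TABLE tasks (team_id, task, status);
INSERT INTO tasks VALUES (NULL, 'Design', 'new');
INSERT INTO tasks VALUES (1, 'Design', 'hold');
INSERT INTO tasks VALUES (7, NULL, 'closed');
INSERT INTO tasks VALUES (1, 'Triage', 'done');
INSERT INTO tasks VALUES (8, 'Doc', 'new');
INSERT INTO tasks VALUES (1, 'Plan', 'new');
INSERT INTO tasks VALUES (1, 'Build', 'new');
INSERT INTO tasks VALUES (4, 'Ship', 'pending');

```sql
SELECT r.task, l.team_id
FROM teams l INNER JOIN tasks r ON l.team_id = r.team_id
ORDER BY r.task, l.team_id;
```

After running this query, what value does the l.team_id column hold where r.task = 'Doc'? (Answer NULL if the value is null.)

8

INNER JOIN keeps only pairs where the ON condition holds.
Matching on l.team_id = r.team_id. A NULL in a compared column never satisfies the condition.
Matched pairs: 13.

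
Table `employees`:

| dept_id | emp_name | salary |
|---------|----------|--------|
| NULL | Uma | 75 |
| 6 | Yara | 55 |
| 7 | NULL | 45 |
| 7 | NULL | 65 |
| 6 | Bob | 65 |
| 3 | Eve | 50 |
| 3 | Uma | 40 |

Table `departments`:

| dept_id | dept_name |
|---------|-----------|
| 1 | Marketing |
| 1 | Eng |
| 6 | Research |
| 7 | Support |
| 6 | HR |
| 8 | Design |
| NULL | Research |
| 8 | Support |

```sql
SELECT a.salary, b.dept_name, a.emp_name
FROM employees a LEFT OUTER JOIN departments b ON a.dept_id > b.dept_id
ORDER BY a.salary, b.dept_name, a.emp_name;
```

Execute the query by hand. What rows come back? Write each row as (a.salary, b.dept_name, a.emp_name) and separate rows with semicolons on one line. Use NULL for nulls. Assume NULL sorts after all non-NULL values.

(40, Eng, Uma); (40, Marketing, Uma); (45, Eng, NULL); (45, HR, NULL); (45, Marketing, NULL); (45, Research, NULL); (50, Eng, Eve); (50, Marketing, Eve); (55, Eng, Yara); (55, Marketing, Yara); (65, Eng, Bob); (65, Eng, NULL); (65, HR, NULL); (65, Marketing, Bob); (65, Marketing, NULL); (65, Research, NULL); (75, NULL, Uma)

LEFT JOIN keeps every row from `employees`; unmatched rows get NULL for `departments`'s columns.
Matching on a.dept_id > b.dept_id. A NULL in a compared column never satisfies the condition.
Matched pairs: 16; unmatched a rows kept: 1.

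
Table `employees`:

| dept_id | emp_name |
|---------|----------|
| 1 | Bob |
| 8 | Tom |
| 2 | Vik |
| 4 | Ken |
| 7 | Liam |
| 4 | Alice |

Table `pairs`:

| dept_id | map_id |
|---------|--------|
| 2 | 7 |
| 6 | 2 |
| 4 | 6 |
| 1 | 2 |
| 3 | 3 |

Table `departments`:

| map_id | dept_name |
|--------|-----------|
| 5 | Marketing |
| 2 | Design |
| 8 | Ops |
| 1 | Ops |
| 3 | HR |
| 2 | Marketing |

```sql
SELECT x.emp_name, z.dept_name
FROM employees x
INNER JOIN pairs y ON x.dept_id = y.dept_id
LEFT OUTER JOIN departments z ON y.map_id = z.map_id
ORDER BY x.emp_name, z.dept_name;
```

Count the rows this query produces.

Evaluate left to right. First `employees x INNER JOIN pairs y` on dept_id: 4 row(s).
Then LEFT JOIN `departments z` on map_id: each of those 4 rows is kept; rows whose y.map_id has no match in z get NULL for z's columns.
Result: 5 row(s).

5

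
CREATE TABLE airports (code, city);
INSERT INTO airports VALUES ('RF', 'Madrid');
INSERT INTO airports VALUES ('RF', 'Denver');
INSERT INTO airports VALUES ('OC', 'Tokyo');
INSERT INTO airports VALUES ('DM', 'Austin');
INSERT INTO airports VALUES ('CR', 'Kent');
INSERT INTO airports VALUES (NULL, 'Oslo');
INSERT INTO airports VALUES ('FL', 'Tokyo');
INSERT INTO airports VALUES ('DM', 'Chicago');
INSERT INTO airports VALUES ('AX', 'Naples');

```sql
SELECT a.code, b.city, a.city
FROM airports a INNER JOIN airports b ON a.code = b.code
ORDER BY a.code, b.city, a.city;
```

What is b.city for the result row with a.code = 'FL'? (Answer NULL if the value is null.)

Tokyo

INNER JOIN keeps only pairs where the ON condition holds.
Matching on a.code = b.code. A NULL in a compared column never satisfies the condition.
- code=RF: 2 matching b row(s), so 2 row(s) emitted.
- code=RF: 2 matching b row(s), so 2 row(s) emitted.
- code=OC: 1 matching b row(s), so 1 row(s) emitted.
- code=DM: 2 matching b row(s), so 2 row(s) emitted.
- code=CR: 1 matching b row(s), so 1 row(s) emitted.
- code=NULL: no matching b row, dropped.
- code=FL: 1 matching b row(s), so 1 row(s) emitted.
- code=DM: 2 matching b row(s), so 2 row(s) emitted.
- code=AX: 1 matching b row(s), so 1 row(s) emitted.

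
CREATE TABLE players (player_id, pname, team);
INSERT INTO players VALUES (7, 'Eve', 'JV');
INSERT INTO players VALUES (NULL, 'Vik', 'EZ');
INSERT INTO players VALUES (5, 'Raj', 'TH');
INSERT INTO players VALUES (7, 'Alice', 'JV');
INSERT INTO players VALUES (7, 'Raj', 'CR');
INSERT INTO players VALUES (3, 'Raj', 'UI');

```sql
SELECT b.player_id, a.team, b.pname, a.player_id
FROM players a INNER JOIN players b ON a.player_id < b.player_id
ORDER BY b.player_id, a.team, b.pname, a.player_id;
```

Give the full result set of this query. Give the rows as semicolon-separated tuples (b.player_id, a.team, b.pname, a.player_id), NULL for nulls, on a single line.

(5, UI, Raj, 3); (7, TH, Alice, 5); (7, TH, Eve, 5); (7, TH, Raj, 5); (7, UI, Alice, 3); (7, UI, Eve, 3); (7, UI, Raj, 3)

INNER JOIN keeps only pairs where the ON condition holds.
Matching on a.player_id < b.player_id. A NULL in a compared column never satisfies the condition.
- player_id=7: no matching b row, dropped.
- player_id=NULL: no matching b row, dropped.
- player_id=5: 3 matching b row(s), so 3 row(s) emitted.
- player_id=7: no matching b row, dropped.
- player_id=7: no matching b row, dropped.
- player_id=3: 4 matching b row(s), so 4 row(s) emitted.
After projecting and ordering:
b.player_id | a.team | b.pname | a.player_id
5 | UI | Raj | 3
7 | TH | Alice | 5
7 | TH | Eve | 5
7 | TH | Raj | 5
7 | UI | Alice | 3
7 | UI | Eve | 3
7 | UI | Raj | 3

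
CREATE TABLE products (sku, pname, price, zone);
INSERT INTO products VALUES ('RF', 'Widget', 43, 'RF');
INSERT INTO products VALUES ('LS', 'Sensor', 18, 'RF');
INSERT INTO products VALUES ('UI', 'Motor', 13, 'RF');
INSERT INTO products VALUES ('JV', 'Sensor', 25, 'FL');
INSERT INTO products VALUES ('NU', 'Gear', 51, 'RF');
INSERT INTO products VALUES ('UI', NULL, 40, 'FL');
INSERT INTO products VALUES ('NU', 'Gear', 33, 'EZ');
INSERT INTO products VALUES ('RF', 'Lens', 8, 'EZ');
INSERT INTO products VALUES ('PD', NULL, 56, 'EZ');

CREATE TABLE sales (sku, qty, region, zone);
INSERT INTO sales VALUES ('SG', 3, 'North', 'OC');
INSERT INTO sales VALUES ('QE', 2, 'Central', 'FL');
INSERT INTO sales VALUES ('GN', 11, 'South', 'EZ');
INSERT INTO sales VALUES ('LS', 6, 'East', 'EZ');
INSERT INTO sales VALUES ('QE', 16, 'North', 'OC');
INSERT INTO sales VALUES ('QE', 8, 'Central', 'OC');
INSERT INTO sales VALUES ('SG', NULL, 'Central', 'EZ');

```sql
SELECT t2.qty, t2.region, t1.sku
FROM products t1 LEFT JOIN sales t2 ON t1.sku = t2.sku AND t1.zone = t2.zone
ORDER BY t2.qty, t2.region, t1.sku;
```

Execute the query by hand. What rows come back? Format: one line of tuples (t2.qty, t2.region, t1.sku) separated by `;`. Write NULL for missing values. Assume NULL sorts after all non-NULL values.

(NULL, NULL, JV); (NULL, NULL, LS); (NULL, NULL, NU); (NULL, NULL, NU); (NULL, NULL, PD); (NULL, NULL, RF); (NULL, NULL, RF); (NULL, NULL, UI); (NULL, NULL, UI)

LEFT JOIN keeps every row from `products`; unmatched rows get NULL for `sales`'s columns.
Matching on t1.sku = t2.sku AND t1.zone = t2.zone.
Matched pairs: 0; unmatched t1 rows kept: 9.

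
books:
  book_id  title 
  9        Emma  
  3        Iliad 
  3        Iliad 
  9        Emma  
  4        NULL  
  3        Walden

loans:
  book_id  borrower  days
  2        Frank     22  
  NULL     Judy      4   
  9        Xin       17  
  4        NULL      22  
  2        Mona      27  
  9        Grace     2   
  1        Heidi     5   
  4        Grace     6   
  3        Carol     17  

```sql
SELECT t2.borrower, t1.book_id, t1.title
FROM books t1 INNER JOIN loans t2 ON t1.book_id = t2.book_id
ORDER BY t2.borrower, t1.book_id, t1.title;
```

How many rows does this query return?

9

INNER JOIN keeps only pairs where the ON condition holds.
Matching on t1.book_id = t2.book_id. A NULL in a compared column never satisfies the condition.
Matched pairs: 9.
Total: 9 rows.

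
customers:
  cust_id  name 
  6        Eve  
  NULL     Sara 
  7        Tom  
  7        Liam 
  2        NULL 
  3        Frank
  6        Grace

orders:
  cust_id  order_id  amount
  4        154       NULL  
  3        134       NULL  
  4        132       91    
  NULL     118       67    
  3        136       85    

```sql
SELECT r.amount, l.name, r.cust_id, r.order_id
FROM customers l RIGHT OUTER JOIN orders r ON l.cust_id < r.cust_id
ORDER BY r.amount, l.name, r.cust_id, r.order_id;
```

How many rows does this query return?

RIGHT JOIN keeps every row from `orders`; unmatched rows get NULL for `customers`'s columns.
Matching on l.cust_id < r.cust_id. A NULL in a compared column never satisfies the condition.
- cust_id=6: no matching r row.
- cust_id=NULL: no matching r row.
- cust_id=7: no matching r row.
- cust_id=7: no matching r row.
- cust_id=2: 4 matching r row(s), so 4 row(s) emitted.
- cust_id=3: 2 matching r row(s), so 2 row(s) emitted.
- cust_id=6: no matching r row.
- plus 1 unmatched r row(s), each kept with NULL l columns.
Total: 6 matched + 1 padded = 7 rows.

7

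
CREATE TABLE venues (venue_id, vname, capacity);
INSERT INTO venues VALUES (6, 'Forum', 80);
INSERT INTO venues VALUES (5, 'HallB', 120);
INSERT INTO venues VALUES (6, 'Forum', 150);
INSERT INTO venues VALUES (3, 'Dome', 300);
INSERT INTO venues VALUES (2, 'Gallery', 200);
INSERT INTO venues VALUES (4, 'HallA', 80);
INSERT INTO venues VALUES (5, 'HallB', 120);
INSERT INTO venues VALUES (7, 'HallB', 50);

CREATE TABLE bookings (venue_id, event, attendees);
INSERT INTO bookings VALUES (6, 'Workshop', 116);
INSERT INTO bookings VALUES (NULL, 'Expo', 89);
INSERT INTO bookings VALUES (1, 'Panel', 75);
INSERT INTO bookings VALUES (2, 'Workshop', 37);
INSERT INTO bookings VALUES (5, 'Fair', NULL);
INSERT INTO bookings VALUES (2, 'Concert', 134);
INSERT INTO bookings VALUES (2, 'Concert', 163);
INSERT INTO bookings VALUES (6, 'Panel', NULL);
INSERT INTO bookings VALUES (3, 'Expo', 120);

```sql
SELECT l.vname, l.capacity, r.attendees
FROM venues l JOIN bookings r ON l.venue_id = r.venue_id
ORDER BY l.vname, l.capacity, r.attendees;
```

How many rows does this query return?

INNER JOIN keeps only pairs where the ON condition holds.
Matching on l.venue_id = r.venue_id. A NULL in a compared column never satisfies the condition.
Matched pairs: 10.
Total: 10 rows.

10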